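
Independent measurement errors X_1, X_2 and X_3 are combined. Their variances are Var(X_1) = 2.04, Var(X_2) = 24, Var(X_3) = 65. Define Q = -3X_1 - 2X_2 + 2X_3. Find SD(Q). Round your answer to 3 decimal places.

19.348

By independence, Var(Q) = (-3)²Var(X_1) + (-2)²Var(X_2) + (2)²Var(X_3)
= (-3)²·2.04 + (-2)²·24 + (2)²·65 = 374.36
SD(Q) = √374.36 ≈ 19.348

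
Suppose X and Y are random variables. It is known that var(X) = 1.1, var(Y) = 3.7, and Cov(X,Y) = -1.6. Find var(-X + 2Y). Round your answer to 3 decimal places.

22.300

var(-X + 2Y) = (-1)²·var(X) + (2)²·var(Y) + 2·(-1)·(2)·Cov(X,Y)
= 1·1.1 + 4·3.7 + -4·-1.6 = 22.3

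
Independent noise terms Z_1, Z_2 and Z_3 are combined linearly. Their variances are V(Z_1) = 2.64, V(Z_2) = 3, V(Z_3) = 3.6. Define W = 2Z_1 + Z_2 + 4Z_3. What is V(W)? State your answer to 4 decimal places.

By independence, V(W) = (2)²V(Z_1) + (1)²V(Z_2) + (4)²V(Z_3)
= (2)²·2.64 + (1)²·3 + (4)²·3.6 = 71.16

71.1600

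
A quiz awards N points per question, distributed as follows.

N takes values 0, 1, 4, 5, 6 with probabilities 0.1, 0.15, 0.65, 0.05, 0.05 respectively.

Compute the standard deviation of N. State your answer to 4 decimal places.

1.6462

E[N] = (0)(0.1) + (1)(0.15) + (4)(0.65) + (5)(0.05) + (6)(0.05) = 3.3
E[N²] = (0)²(0.1) + (1)²(0.15) + (4)²(0.65) + (5)²(0.05) + (6)²(0.05) = 13.6
var(N) = E[N²] − (E[N])² = 13.6 − (3.3)² = 2.71
SD(N) = √2.71 ≈ 1.6462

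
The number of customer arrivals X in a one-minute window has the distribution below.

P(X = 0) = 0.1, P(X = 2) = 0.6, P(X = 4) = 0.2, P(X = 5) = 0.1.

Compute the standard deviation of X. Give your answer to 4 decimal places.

E[X] = (0)(0.1) + (2)(0.6) + (4)(0.2) + (5)(0.1) = 2.5
E[X²] = (0)²(0.1) + (2)²(0.6) + (4)²(0.2) + (5)²(0.1) = 8.1
Var(X) = E[X²] − (E[X])² = 8.1 − (2.5)² = 1.85
SD(X) = √1.85 ≈ 1.3601

1.3601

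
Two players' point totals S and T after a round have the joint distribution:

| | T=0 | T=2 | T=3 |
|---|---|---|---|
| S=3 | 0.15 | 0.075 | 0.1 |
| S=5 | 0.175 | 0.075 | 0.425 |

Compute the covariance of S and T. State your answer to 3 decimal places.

E[S] = 4.35,  E[T] = 1.875
E[ST] = 8.475
cov(S,T) = E[ST] − E[S]E[T] = 8.475 − (4.35)(1.875) = 0.31875

0.319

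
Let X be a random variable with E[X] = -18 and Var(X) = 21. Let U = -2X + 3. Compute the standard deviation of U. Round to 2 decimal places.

Var(-2X + 3) = (-2)²·21 = 84
SD(U) = √84 ≈ 9.17

9.17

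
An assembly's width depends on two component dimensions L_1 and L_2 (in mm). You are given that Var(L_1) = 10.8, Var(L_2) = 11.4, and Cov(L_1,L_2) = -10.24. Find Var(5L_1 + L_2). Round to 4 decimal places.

Var(5L_1 + L_2) = (5)²·Var(L_1) + (1)²·Var(L_2) + 2·(5)·(1)·Cov(L_1,L_2)
= 25·10.8 + 1·11.4 + 10·-10.24 = 179

179.0000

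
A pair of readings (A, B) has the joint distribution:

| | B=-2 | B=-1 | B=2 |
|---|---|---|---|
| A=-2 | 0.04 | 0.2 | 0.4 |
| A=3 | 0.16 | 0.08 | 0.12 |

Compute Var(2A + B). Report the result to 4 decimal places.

E[A] = -0.2,  E[B] = 0.36,  E[AB] = -1.52
Var(A) = 5.8 − (-0.2)² = 5.76;  Var(B) = 3.16 − (0.36)² = 3.0304
cov(A,B) = -1.52 − (-0.2)(0.36) = -1.448
Var(2A + B) = (2)²·5.76 + (1)²·3.0304 + 2·(2)·(1)·-1.448 = 20.2784

20.2784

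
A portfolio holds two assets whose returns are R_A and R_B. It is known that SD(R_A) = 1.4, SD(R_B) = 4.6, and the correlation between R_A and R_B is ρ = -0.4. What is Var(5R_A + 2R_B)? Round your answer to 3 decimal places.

82.120

Var(R_A) = (1.4)² = 1.96;  Var(R_B) = (4.6)² = 21.16
Cov(R_A,R_B) = ρ·SD(R_A)·SD(R_B) = -0.4·1.4·4.6 = -2.576
Var(5R_A + 2R_B) = (5)²·Var(R_A) + (2)²·Var(R_B) + 2·(5)·(2)·Cov(R_A,R_B)
= 25·1.96 + 4·21.16 + 20·-2.576 = 82.12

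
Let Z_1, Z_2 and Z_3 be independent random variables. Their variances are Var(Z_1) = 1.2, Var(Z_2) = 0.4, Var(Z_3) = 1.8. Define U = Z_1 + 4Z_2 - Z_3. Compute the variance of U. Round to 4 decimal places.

9.4000

By independence, Var(U) = (1)²Var(Z_1) + (4)²Var(Z_2) + (-1)²Var(Z_3)
= (1)²·1.2 + (4)²·0.4 + (-1)²·1.8 = 9.4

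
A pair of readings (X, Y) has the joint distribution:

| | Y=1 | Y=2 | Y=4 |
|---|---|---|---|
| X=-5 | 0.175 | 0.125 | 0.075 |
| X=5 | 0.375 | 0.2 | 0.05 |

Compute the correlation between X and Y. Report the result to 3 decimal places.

-0.184

E[X] = 1.25,  E[Y] = 1.7
E[XY] = 1.25
Cov(X,Y) = E[XY] − E[X]E[Y] = 1.25 − (1.25)(1.7) = -0.875
Var(X) = 23.4375,  Var(Y) = 0.96
ρ = -0.875 / √(23.4375·0.96) ≈ -0.184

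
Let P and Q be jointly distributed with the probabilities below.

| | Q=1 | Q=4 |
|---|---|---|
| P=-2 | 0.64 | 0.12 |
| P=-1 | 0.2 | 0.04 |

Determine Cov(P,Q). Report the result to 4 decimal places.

0.0048

E[P] = -1.76,  E[Q] = 1.48
E[PQ] = -2.6
Cov(P,Q) = E[PQ] − E[P]E[Q] = -2.6 − (-1.76)(1.48) = 0.0048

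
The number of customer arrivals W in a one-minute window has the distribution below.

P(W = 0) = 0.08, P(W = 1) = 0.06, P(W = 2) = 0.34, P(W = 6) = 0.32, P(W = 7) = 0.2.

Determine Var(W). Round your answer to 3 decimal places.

6.256

E[W] = (0)(0.08) + (1)(0.06) + (2)(0.34) + (6)(0.32) + (7)(0.2) = 4.06
E[W²] = (0)²(0.08) + (1)²(0.06) + (2)²(0.34) + (6)²(0.32) + (7)²(0.2) = 22.74
Var(W) = E[W²] − (E[W])² = 22.74 − (4.06)² = 6.2564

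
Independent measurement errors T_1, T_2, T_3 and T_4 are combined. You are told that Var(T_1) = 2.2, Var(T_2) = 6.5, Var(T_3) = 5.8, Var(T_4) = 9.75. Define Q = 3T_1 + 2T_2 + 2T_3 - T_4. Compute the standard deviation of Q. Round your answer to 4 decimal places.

By independence, Var(Q) = (3)²Var(T_1) + (2)²Var(T_2) + (2)²Var(T_3) + (-1)²Var(T_4)
= (3)²·2.2 + (2)²·6.5 + (2)²·5.8 + (-1)²·9.75 = 78.75
SD(Q) = √78.75 ≈ 8.8741

8.8741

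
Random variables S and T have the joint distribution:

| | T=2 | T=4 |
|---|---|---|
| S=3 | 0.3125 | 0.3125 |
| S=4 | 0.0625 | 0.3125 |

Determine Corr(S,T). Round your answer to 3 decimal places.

0.333

E[S] = 3.375,  E[T] = 3.25
E[ST] = 11.125
cov(S,T) = E[ST] − E[S]E[T] = 11.125 − (3.375)(3.25) = 0.15625
Var(S) = 0.234375,  Var(T) = 0.9375
ρ = 0.15625 / √(0.234375·0.9375) ≈ 0.333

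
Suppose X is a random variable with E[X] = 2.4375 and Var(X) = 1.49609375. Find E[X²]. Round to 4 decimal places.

E[X²] = Var(X) + (E[X])² = 1.49609375 + (2.4375)² = 7.4375

7.4375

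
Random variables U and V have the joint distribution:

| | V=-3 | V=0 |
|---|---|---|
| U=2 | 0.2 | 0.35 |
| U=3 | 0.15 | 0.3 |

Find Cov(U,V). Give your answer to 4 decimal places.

E[U] = 2.45,  E[V] = -1.05
E[UV] = -2.55
Cov(U,V) = E[UV] − E[U]E[V] = -2.55 − (2.45)(-1.05) = 0.0225

0.0225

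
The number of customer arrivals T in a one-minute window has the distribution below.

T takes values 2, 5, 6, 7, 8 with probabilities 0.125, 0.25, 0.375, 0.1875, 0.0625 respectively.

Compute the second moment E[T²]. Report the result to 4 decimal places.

33.4375

E[T²] = (2)²(0.125) + (5)²(0.25) + (6)²(0.375) + (7)²(0.1875) + (8)²(0.0625) = 33.4375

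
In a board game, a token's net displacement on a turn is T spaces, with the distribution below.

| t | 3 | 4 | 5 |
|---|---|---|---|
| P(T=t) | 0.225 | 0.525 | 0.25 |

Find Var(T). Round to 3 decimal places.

0.474

E[T] = (3)(0.225) + (4)(0.525) + (5)(0.25) = 4.025
E[T²] = (3)²(0.225) + (4)²(0.525) + (5)²(0.25) = 16.675
Var(T) = E[T²] − (E[T])² = 16.675 − (4.025)² = 0.474375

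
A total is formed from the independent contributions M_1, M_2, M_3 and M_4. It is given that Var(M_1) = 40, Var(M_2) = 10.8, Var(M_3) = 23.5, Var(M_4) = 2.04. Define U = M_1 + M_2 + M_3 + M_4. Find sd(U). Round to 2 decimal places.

8.74

By independence, Var(U) = (1)²Var(M_1) + (1)²Var(M_2) + (1)²Var(M_3) + (1)²Var(M_4)
= (1)²·40 + (1)²·10.8 + (1)²·23.5 + (1)²·2.04 = 76.34
sd(U) = √76.34 ≈ 8.74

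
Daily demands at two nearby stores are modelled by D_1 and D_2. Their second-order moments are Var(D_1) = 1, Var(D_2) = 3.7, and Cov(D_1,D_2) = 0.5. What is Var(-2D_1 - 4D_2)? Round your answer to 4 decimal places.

71.2000

Var(-2D_1 - 4D_2) = (-2)²·Var(D_1) + (-4)²·Var(D_2) + 2·(-2)·(-4)·Cov(D_1,D_2)
= 4·1 + 16·3.7 + 16·0.5 = 71.2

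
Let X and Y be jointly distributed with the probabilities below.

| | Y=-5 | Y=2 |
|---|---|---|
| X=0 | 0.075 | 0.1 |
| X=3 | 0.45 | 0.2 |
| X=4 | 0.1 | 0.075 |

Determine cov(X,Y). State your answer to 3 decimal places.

-0.656

E[X] = 2.65,  E[Y] = -2.375
E[XY] = -6.95
cov(X,Y) = E[XY] − E[X]E[Y] = -6.95 − (2.65)(-2.375) = -0.65625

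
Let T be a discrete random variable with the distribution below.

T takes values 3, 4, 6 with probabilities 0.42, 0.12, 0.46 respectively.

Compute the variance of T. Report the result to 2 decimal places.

2.01

E[T] = (3)(0.42) + (4)(0.12) + (6)(0.46) = 4.5
E[T²] = (3)²(0.42) + (4)²(0.12) + (6)²(0.46) = 22.26
V(T) = E[T²] − (E[T])² = 22.26 − (4.5)² = 2.01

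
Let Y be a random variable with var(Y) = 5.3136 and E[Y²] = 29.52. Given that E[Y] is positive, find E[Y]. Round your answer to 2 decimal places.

(E[Y])² = E[Y²] − var(Y) = 29.52 − 5.3136 = 24.2064
E[Y] = √24.2064 = 4.92

4.92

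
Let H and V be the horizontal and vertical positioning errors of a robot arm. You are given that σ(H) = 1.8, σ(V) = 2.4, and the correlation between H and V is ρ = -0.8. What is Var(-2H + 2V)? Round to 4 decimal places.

63.6480

Var(H) = (1.8)² = 3.24;  Var(V) = (2.4)² = 5.76
Cov(H,V) = ρ·σ(H)·σ(V) = -0.8·1.8·2.4 = -3.456
Var(-2H + 2V) = (-2)²·Var(H) + (2)²·Var(V) + 2·(-2)·(2)·Cov(H,V)
= 4·3.24 + 4·5.76 + -8·-3.456 = 63.648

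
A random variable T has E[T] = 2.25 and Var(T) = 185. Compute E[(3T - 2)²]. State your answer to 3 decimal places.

1687.563

E[3T - 2] = 3·2.25 − 2 = 4.75
Var(3T - 2) = (3)²·185 = 1665
E[(3T - 2)²] = Var((3T - 2)) + (E[(3T - 2)])² = 1665 + (4.75)² = 1687.5625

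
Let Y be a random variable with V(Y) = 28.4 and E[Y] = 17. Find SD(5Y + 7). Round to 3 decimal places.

V(5Y + 7) = (5)²·28.4 = 710
SD(5Y + 7) = √710 ≈ 26.646

26.646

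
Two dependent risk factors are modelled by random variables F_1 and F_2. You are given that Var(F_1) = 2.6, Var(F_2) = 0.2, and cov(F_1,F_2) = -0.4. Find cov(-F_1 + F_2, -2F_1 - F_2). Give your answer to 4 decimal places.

cov(-F_1 + F_2, -2F_1 - F_2) = (-1)(-2)Var(F_1) + (1)(-1)Var(F_2) + [(-1)(-1) + (1)(-2)]cov(F_1,F_2)
= 2·2.6 + -1·0.2 + -1·-0.4 = 5.4

5.4000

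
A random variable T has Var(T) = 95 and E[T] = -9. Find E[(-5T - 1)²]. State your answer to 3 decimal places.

4311.000

E[-5T - 1] = -5·-9 − 1 = 44
Var(-5T - 1) = (-5)²·95 = 2375
E[(-5T - 1)²] = Var((-5T - 1)) + (E[(-5T - 1)])² = 2375 + (44)² = 4311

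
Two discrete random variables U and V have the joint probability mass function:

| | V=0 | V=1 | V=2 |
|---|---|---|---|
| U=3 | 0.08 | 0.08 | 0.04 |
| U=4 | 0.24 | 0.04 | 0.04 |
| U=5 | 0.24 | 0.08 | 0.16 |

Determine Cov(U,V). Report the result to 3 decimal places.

E[U] = 4.28,  E[V] = 0.68
E[UV] = 2.96
Cov(U,V) = E[UV] − E[U]E[V] = 2.96 − (4.28)(0.68) = 0.0496

0.050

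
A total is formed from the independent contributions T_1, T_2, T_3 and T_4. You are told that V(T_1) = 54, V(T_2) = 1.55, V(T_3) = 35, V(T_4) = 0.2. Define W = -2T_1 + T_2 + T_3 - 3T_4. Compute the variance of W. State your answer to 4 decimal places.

By independence, V(W) = (-2)²V(T_1) + (1)²V(T_2) + (1)²V(T_3) + (-3)²V(T_4)
= (-2)²·54 + (1)²·1.55 + (1)²·35 + (-3)²·0.2 = 254.35

254.3500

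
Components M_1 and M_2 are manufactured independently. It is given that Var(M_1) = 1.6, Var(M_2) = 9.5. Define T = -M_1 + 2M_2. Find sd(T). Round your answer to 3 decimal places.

By independence, Var(T) = (-1)²Var(M_1) + (2)²Var(M_2)
= (-1)²·1.6 + (2)²·9.5 = 39.6
sd(T) = √39.6 ≈ 6.293

6.293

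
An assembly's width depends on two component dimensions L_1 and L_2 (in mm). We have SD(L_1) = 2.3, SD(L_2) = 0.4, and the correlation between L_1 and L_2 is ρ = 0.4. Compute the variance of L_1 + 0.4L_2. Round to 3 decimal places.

var(L_1) = (2.3)² = 5.29;  var(L_2) = (0.4)² = 0.16
Cov(L_1,L_2) = ρ·SD(L_1)·SD(L_2) = 0.4·2.3·0.4 = 0.368
var(L_1 + 0.4L_2) = (1)²·var(L_1) + (0.4)²·var(L_2) + 2·(1)·(0.4)·Cov(L_1,L_2)
= 1·5.29 + 0.16·0.16 + 0.8·0.368 = 5.61

5.610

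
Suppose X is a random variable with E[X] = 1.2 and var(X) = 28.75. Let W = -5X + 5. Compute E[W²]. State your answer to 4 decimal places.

E[-5X + 5] = -5·1.2 + 5 = -1
var(-5X + 5) = (-5)²·28.75 = 718.75
E[W²] = var(W) + (E[W])² = 718.75 + (-1)² = 719.75

719.7500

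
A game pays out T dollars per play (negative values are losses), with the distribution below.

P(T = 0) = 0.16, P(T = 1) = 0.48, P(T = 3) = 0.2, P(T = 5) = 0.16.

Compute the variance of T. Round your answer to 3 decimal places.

2.746

E[T] = (0)(0.16) + (1)(0.48) + (3)(0.2) + (5)(0.16) = 1.88
E[T²] = (0)²(0.16) + (1)²(0.48) + (3)²(0.2) + (5)²(0.16) = 6.28
V(T) = E[T²] − (E[T])² = 6.28 − (1.88)² = 2.7456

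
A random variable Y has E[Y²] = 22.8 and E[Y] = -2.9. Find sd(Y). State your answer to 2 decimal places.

Var(Y) = 22.8 − (-2.9)² = 14.39
sd(Y) = √14.39 ≈ 3.79

3.79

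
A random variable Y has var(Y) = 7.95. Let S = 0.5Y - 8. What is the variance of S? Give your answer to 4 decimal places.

1.9875

var(0.5Y - 8) = (0.5)²·var(Y) = 0.25·7.95 = 1.9875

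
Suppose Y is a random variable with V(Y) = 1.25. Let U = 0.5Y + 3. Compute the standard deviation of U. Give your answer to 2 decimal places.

V(0.5Y + 3) = (0.5)²·1.25 = 0.3125
sd(U) = √0.3125 ≈ 0.56

0.56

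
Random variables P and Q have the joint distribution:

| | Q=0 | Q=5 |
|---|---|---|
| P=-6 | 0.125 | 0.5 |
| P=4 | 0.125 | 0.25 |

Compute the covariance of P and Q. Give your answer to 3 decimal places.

-1.563

E[P] = -2.25,  E[Q] = 3.75
E[PQ] = -10
Cov(P,Q) = E[PQ] − E[P]E[Q] = -10 − (-2.25)(3.75) = -1.5625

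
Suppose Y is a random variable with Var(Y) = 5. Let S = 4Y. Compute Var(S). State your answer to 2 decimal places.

80.00

Var(4Y) = (4)²·Var(Y) = 16·5 = 80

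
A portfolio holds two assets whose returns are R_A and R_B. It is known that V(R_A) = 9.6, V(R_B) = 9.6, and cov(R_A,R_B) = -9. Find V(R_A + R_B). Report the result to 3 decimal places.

1.200

V(R_A + R_B) = (1)²·V(R_A) + (1)²·V(R_B) + 2·(1)·(1)·cov(R_A,R_B)
= 1·9.6 + 1·9.6 + 2·-9 = 1.2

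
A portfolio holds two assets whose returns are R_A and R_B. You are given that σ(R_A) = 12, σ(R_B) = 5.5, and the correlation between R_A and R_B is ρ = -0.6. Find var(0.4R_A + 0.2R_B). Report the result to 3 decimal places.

17.914

var(R_A) = (12)² = 144;  var(R_B) = (5.5)² = 30.25
Cov(R_A,R_B) = ρ·σ(R_A)·σ(R_B) = -0.6·12·5.5 = -39.6
var(0.4R_A + 0.2R_B) = (0.4)²·var(R_A) + (0.2)²·var(R_B) + 2·(0.4)·(0.2)·Cov(R_A,R_B)
= 0.16·144 + 0.04·30.25 + 0.16·-39.6 = 17.914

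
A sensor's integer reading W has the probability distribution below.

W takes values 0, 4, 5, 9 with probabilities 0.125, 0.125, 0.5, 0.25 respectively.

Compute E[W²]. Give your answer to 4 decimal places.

34.7500

E[W²] = (0)²(0.125) + (4)²(0.125) + (5)²(0.5) + (9)²(0.25) = 34.75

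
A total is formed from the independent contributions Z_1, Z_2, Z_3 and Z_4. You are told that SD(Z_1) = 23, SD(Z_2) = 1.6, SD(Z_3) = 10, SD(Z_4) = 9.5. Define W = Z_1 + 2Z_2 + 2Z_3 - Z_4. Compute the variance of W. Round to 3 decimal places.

V(Z_1) = 529, V(Z_2) = 2.56, V(Z_3) = 100, V(Z_4) = 90.25
By independence, V(W) = (1)²V(Z_1) + (2)²V(Z_2) + (2)²V(Z_3) + (-1)²V(Z_4)
= (1)²·529 + (2)²·2.56 + (2)²·100 + (-1)²·90.25 = 1029.49

1029.490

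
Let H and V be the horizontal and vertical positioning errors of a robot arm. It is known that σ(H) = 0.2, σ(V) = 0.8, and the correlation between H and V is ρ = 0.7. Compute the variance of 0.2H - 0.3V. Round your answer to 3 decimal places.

var(H) = (0.2)² = 0.04;  var(V) = (0.8)² = 0.64
Cov(H,V) = ρ·σ(H)·σ(V) = 0.7·0.2·0.8 = 0.112
var(0.2H - 0.3V) = (0.2)²·var(H) + (-0.3)²·var(V) + 2·(0.2)·(-0.3)·Cov(H,V)
= 0.04·0.04 + 0.09·0.64 + -0.12·0.112 = 0.04576

0.046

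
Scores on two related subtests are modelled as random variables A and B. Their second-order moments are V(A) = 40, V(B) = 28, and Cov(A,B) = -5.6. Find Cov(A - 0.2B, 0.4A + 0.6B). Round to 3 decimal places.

Cov(A - 0.2B, 0.4A + 0.6B) = (1)(0.4)V(A) + (-0.2)(0.6)V(B) + [(1)(0.6) + (-0.2)(0.4)]Cov(A,B)
= 0.4·40 + -0.12·28 + 0.52·-5.6 = 9.728

9.728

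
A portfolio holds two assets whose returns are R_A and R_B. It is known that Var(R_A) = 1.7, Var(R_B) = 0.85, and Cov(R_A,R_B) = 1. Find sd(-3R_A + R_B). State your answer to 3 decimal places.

3.186

Var(-3R_A + R_B) = (-3)²·Var(R_A) + (1)²·Var(R_B) + 2·(-3)·(1)·Cov(R_A,R_B)
= 9·1.7 + 1·0.85 + -6·1 = 10.15
sd(-3R_A + R_B) = √10.15 ≈ 3.186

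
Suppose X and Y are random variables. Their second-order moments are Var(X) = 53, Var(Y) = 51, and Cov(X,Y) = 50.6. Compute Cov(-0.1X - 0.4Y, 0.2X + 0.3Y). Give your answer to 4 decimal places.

-12.7460

Cov(-0.1X - 0.4Y, 0.2X + 0.3Y) = (-0.1)(0.2)Var(X) + (-0.4)(0.3)Var(Y) + [(-0.1)(0.3) + (-0.4)(0.2)]Cov(X,Y)
= -0.02·53 + -0.12·51 + -0.11·50.6 = -12.746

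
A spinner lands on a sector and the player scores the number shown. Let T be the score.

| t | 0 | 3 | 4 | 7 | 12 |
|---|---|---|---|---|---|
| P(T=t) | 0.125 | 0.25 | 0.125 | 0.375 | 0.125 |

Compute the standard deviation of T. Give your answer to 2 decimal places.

E[T] = (0)(0.125) + (3)(0.25) + (4)(0.125) + (7)(0.375) + (12)(0.125) = 5.375
E[T²] = (0)²(0.125) + (3)²(0.25) + (4)²(0.125) + (7)²(0.375) + (12)²(0.125) = 40.625
var(T) = E[T²] − (E[T])² = 40.625 − (5.375)² = 11.734375
σ(T) = √11.734375 ≈ 3.43

3.43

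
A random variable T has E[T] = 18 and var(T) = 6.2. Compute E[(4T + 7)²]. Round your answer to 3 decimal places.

E[4T + 7] = 4·18 + 7 = 79
var(4T + 7) = (4)²·6.2 = 99.2
E[(4T + 7)²] = var((4T + 7)) + (E[(4T + 7)])² = 99.2 + (79)² = 6340.2

6340.200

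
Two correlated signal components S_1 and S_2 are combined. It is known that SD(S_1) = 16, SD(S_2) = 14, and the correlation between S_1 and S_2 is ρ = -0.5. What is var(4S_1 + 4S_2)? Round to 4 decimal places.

var(S_1) = (16)² = 256;  var(S_2) = (14)² = 196
Cov(S_1,S_2) = ρ·SD(S_1)·SD(S_2) = -0.5·16·14 = -112
var(4S_1 + 4S_2) = (4)²·var(S_1) + (4)²·var(S_2) + 2·(4)·(4)·Cov(S_1,S_2)
= 16·256 + 16·196 + 32·-112 = 3648

3648.0000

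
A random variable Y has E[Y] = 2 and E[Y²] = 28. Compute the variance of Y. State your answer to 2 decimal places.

V(Y) = 28 − (2)² = 24

24.00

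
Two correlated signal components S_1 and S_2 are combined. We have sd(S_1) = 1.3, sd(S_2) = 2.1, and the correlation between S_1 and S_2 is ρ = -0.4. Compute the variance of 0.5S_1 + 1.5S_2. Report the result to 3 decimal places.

8.707

V(S_1) = (1.3)² = 1.69;  V(S_2) = (2.1)² = 4.41
Cov(S_1,S_2) = ρ·sd(S_1)·sd(S_2) = -0.4·1.3·2.1 = -1.092
V(0.5S_1 + 1.5S_2) = (0.5)²·V(S_1) + (1.5)²·V(S_2) + 2·(0.5)·(1.5)·Cov(S_1,S_2)
= 0.25·1.69 + 2.25·4.41 + 1.5·-1.092 = 8.707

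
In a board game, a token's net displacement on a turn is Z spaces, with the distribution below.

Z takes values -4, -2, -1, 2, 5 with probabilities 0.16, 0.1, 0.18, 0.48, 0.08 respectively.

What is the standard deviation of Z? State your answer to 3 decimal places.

2.635

E[Z] = (-4)(0.16) + (-2)(0.1) + (-1)(0.18) + (2)(0.48) + (5)(0.08) = 0.34
E[Z²] = (-4)²(0.16) + (-2)²(0.1) + (-1)²(0.18) + (2)²(0.48) + (5)²(0.08) = 7.06
Var(Z) = E[Z²] − (E[Z])² = 7.06 − (0.34)² = 6.9444
σ(Z) = √6.9444 ≈ 2.635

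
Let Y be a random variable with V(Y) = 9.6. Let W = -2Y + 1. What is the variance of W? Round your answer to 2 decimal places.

38.40

V(-2Y + 1) = (-2)²·V(Y) = 4·9.6 = 38.4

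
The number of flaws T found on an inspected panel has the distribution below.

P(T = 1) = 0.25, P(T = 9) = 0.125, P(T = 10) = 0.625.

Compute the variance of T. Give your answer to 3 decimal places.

E[T] = (1)(0.25) + (9)(0.125) + (10)(0.625) = 7.625
E[T²] = (1)²(0.25) + (9)²(0.125) + (10)²(0.625) = 72.875
Var(T) = E[T²] − (E[T])² = 72.875 − (7.625)² = 14.734375

14.734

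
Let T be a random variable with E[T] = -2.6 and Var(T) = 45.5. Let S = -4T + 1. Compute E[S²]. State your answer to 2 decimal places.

857.96

E[-4T + 1] = -4·-2.6 + 1 = 11.4
Var(-4T + 1) = (-4)²·45.5 = 728
E[S²] = Var(S) + (E[S])² = 728 + (11.4)² = 857.96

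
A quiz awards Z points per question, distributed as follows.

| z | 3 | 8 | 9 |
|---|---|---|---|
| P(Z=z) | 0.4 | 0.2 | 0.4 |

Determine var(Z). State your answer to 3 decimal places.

7.840

E[Z] = (3)(0.4) + (8)(0.2) + (9)(0.4) = 6.4
E[Z²] = (3)²(0.4) + (8)²(0.2) + (9)²(0.4) = 48.8
var(Z) = E[Z²] − (E[Z])² = 48.8 − (6.4)² = 7.84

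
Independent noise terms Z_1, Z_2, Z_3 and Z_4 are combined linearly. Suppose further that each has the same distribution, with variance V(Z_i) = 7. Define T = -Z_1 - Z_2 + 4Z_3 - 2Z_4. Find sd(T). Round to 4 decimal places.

12.4097

By independence, V(T) = (-1)²V(Z_1) + (-1)²V(Z_2) + (4)²V(Z_3) + (-2)²V(Z_4)
= (-1)²·7 + (-1)²·7 + (4)²·7 + (-2)²·7 = 154
sd(T) = √154 ≈ 12.4097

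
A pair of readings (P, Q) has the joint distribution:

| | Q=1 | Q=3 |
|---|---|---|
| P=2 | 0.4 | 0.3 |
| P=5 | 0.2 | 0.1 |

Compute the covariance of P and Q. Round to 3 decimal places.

E[P] = 2.9,  E[Q] = 1.8
E[PQ] = 5.1
Cov(P,Q) = E[PQ] − E[P]E[Q] = 5.1 − (2.9)(1.8) = -0.12

-0.120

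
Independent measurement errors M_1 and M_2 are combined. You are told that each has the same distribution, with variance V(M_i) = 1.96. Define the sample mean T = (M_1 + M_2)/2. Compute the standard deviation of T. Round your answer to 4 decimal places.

By independence, V(T) = (0.5)²V(M_1) + (0.5)²V(M_2)
= (0.5)²·1.96 + (0.5)²·1.96 = 0.98
SD(T) = √0.98 ≈ 0.9899

0.9899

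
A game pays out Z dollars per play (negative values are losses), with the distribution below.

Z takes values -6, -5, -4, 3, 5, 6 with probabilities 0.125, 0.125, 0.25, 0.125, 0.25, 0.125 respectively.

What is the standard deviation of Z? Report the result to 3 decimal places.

E[Z] = (-6)(0.125) + (-5)(0.125) + (-4)(0.25) + (3)(0.125) + (5)(0.25) + (6)(0.125) = 0
E[Z²] = (-6)²(0.125) + (-5)²(0.125) + (-4)²(0.25) + (3)²(0.125) + (5)²(0.25) + (6)²(0.125) = 23.5
var(Z) = E[Z²] − (E[Z])² = 23.5 − (0)² = 23.5
sd(Z) = √23.5 ≈ 4.848

4.848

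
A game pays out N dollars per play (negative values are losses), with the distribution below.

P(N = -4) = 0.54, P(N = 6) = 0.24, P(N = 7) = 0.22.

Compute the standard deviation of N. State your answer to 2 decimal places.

E[N] = (-4)(0.54) + (6)(0.24) + (7)(0.22) = 0.82
E[N²] = (-4)²(0.54) + (6)²(0.24) + (7)²(0.22) = 28.06
V(N) = E[N²] − (E[N])² = 28.06 − (0.82)² = 27.3876
sd(N) = √27.3876 ≈ 5.23

5.23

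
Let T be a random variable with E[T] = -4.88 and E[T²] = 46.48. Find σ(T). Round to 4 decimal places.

Var(T) = 46.48 − (-4.88)² = 22.6656
σ(T) = √22.6656 ≈ 4.7608

4.7608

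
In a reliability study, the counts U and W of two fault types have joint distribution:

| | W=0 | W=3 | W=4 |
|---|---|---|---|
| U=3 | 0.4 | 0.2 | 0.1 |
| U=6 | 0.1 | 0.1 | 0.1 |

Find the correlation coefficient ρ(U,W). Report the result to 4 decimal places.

0.2390

E[U] = 3.9,  E[W] = 1.7
E[UW] = 7.2
Cov(U,W) = E[UW] − E[U]E[W] = 7.2 − (3.9)(1.7) = 0.57
var(U) = 1.89,  var(W) = 3.01
ρ = 0.57 / √(1.89·3.01) ≈ 0.2390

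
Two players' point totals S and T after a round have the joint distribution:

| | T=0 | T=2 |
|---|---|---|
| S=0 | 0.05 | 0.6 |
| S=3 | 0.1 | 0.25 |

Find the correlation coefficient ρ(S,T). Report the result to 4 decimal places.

-0.2789

E[S] = 1.05,  E[T] = 1.7
E[ST] = 1.5
cov(S,T) = E[ST] − E[S]E[T] = 1.5 − (1.05)(1.7) = -0.285
V(S) = 2.0475,  V(T) = 0.51
ρ = -0.285 / √(2.0475·0.51) ≈ -0.2789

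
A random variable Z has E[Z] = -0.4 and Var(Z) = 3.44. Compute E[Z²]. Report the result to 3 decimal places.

E[Z²] = Var(Z) + (E[Z])² = 3.44 + (-0.4)² = 3.6

3.600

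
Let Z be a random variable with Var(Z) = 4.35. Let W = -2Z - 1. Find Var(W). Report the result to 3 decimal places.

Var(-2Z - 1) = (-2)²·Var(Z) = 4·4.35 = 17.4

17.400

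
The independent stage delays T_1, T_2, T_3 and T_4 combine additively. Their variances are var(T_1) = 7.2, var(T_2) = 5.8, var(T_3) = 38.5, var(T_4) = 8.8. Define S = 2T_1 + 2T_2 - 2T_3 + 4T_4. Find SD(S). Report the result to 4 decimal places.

By independence, var(S) = (2)²var(T_1) + (2)²var(T_2) + (-2)²var(T_3) + (4)²var(T_4)
= (2)²·7.2 + (2)²·5.8 + (-2)²·38.5 + (4)²·8.8 = 346.8
SD(S) = √346.8 ≈ 18.6226

18.6226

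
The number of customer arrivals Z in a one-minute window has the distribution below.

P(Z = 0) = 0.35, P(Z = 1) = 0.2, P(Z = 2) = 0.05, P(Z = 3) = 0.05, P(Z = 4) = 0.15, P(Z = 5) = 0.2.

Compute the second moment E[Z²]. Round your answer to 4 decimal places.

E[Z²] = (0)²(0.35) + (1)²(0.2) + (2)²(0.05) + (3)²(0.05) + (4)²(0.15) + (5)²(0.2) = 8.25

8.2500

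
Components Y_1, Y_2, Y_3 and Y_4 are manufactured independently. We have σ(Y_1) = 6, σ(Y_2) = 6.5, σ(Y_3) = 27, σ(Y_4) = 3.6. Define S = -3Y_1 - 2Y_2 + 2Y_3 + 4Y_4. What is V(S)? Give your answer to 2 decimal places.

V(Y_1) = 36, V(Y_2) = 42.25, V(Y_3) = 729, V(Y_4) = 12.96
By independence, V(S) = (-3)²V(Y_1) + (-2)²V(Y_2) + (2)²V(Y_3) + (4)²V(Y_4)
= (-3)²·36 + (-2)²·42.25 + (2)²·729 + (4)²·12.96 = 3616.36

3616.36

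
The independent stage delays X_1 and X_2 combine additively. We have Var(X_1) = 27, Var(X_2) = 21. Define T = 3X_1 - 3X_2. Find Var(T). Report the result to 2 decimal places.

432.00

By independence, Var(T) = (3)²Var(X_1) + (-3)²Var(X_2)
= (3)²·27 + (-3)²·21 = 432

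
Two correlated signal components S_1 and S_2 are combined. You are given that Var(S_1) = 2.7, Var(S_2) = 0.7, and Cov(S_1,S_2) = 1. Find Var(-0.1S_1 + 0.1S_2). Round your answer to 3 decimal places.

Var(-0.1S_1 + 0.1S_2) = (-0.1)²·Var(S_1) + (0.1)²·Var(S_2) + 2·(-0.1)·(0.1)·Cov(S_1,S_2)
= 0.01·2.7 + 0.01·0.7 + -0.02·1 = 0.014

0.014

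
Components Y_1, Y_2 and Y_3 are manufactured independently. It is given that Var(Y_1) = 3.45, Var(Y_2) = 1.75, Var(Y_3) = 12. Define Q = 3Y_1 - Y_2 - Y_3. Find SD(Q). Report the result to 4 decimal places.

By independence, Var(Q) = (3)²Var(Y_1) + (-1)²Var(Y_2) + (-1)²Var(Y_3)
= (3)²·3.45 + (-1)²·1.75 + (-1)²·12 = 44.8
SD(Q) = √44.8 ≈ 6.6933

6.6933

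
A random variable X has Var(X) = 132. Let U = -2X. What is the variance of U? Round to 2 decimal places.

Var(-2X) = (-2)²·Var(X) = 4·132 = 528

528.00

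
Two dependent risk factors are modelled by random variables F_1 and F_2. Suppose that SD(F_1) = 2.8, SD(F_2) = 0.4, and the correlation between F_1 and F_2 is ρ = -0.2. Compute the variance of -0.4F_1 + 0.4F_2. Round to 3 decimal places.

V(F_1) = (2.8)² = 7.84;  V(F_2) = (0.4)² = 0.16
cov(F_1,F_2) = ρ·SD(F_1)·SD(F_2) = -0.2·2.8·0.4 = -0.224
V(-0.4F_1 + 0.4F_2) = (-0.4)²·V(F_1) + (0.4)²·V(F_2) + 2·(-0.4)·(0.4)·cov(F_1,F_2)
= 0.16·7.84 + 0.16·0.16 + -0.32·-0.224 = 1.35168

1.352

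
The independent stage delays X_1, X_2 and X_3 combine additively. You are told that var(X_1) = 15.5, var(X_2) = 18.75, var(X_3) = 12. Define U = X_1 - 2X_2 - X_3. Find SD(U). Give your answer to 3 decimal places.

By independence, var(U) = (1)²var(X_1) + (-2)²var(X_2) + (-1)²var(X_3)
= (1)²·15.5 + (-2)²·18.75 + (-1)²·12 = 102.5
SD(U) = √102.5 ≈ 10.124

10.124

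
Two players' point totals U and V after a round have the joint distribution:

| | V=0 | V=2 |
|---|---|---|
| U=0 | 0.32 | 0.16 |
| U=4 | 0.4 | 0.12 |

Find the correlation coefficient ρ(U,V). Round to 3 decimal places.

E[U] = 2.08,  E[V] = 0.56
E[UV] = 0.96
Cov(U,V) = E[UV] − E[U]E[V] = 0.96 − (2.08)(0.56) = -0.2048
Var(U) = 3.9936,  Var(V) = 0.8064
ρ = -0.2048 / √(3.9936·0.8064) ≈ -0.114

-0.114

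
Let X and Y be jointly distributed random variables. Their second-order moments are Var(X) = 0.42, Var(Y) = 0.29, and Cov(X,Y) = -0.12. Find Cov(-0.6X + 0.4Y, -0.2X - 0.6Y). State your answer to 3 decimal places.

-0.053

Cov(-0.6X + 0.4Y, -0.2X - 0.6Y) = (-0.6)(-0.2)Var(X) + (0.4)(-0.6)Var(Y) + [(-0.6)(-0.6) + (0.4)(-0.2)]Cov(X,Y)
= 0.12·0.42 + -0.24·0.29 + 0.28·-0.12 = -0.0528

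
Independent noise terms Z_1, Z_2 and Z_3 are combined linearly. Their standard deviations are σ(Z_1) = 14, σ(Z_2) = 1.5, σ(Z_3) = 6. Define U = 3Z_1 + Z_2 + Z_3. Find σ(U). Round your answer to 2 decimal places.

42.45

Var(Z_1) = 196, Var(Z_2) = 2.25, Var(Z_3) = 36
By independence, Var(U) = (3)²Var(Z_1) + (1)²Var(Z_2) + (1)²Var(Z_3)
= (3)²·196 + (1)²·2.25 + (1)²·36 = 1802.25
σ(U) = √1802.25 ≈ 42.45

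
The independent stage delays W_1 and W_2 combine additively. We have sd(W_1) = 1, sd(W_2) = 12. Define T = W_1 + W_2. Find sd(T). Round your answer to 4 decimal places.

V(W_1) = 1, V(W_2) = 144
By independence, V(T) = (1)²V(W_1) + (1)²V(W_2)
= (1)²·1 + (1)²·144 = 145
sd(T) = √145 ≈ 12.0416

12.0416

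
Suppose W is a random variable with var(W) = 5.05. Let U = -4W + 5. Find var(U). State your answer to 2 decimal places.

80.80

var(-4W + 5) = (-4)²·var(W) = 16·5.05 = 80.8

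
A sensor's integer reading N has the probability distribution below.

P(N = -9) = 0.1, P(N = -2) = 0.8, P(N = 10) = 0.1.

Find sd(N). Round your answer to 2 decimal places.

E[N] = (-9)(0.1) + (-2)(0.8) + (10)(0.1) = -1.5
E[N²] = (-9)²(0.1) + (-2)²(0.8) + (10)²(0.1) = 21.3
Var(N) = E[N²] − (E[N])² = 21.3 − (-1.5)² = 19.05
sd(N) = √19.05 ≈ 4.36

4.36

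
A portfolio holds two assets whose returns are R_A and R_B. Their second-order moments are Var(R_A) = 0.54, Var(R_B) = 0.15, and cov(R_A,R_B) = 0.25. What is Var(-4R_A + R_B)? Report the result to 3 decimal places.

6.790

Var(-4R_A + R_B) = (-4)²·Var(R_A) + (1)²·Var(R_B) + 2·(-4)·(1)·cov(R_A,R_B)
= 16·0.54 + 1·0.15 + -8·0.25 = 6.79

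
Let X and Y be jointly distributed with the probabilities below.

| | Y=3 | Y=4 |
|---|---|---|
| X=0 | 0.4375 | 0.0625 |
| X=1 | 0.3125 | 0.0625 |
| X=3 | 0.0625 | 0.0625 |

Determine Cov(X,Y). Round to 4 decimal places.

0.1094

E[X] = 0.75,  E[Y] = 3.1875
E[XY] = 2.5
Cov(X,Y) = E[XY] − E[X]E[Y] = 2.5 − (0.75)(3.1875) = 0.109375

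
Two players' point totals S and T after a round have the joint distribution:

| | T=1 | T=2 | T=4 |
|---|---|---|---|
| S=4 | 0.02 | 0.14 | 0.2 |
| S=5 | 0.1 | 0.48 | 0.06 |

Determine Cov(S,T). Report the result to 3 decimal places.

E[S] = 4.64,  E[T] = 2.4
E[ST] = 10.9
Cov(S,T) = E[ST] − E[S]E[T] = 10.9 − (4.64)(2.4) = -0.236

-0.236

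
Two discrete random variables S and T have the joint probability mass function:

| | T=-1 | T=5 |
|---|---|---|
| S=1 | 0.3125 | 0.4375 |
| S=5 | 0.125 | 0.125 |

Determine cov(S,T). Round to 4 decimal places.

-0.3750

E[S] = 2,  E[T] = 2.375
E[ST] = 4.375
cov(S,T) = E[ST] − E[S]E[T] = 4.375 − (2)(2.375) = -0.375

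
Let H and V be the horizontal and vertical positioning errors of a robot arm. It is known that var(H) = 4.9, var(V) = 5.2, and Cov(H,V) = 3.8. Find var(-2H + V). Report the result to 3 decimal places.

var(-2H + V) = (-2)²·var(H) + (1)²·var(V) + 2·(-2)·(1)·Cov(H,V)
= 4·4.9 + 1·5.2 + -4·3.8 = 9.6

9.600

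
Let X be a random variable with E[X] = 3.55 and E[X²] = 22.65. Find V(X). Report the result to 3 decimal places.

10.048

V(X) = 22.65 − (3.55)² = 10.0475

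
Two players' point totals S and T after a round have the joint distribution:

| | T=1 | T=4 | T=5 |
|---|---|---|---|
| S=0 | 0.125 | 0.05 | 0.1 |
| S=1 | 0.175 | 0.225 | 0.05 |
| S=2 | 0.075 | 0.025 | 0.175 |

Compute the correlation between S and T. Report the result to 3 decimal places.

E[S] = 1,  E[T] = 3.2
E[ST] = 3.425
Cov(S,T) = E[ST] − E[S]E[T] = 3.425 − (1)(3.2) = 0.225
var(S) = 0.55,  var(T) = 3.06
ρ = 0.225 / √(0.55·3.06) ≈ 0.173

0.173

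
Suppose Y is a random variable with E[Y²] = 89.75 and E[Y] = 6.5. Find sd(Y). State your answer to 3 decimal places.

6.892

var(Y) = 89.75 − (6.5)² = 47.5
sd(Y) = √47.5 ≈ 6.892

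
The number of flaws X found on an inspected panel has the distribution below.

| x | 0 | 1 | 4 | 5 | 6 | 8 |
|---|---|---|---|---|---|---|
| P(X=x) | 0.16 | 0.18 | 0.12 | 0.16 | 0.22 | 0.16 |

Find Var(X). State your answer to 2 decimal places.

E[X] = (0)(0.16) + (1)(0.18) + (4)(0.12) + (5)(0.16) + (6)(0.22) + (8)(0.16) = 4.06
E[X²] = (0)²(0.16) + (1)²(0.18) + (4)²(0.12) + (5)²(0.16) + (6)²(0.22) + (8)²(0.16) = 24.26
Var(X) = E[X²] − (E[X])² = 24.26 − (4.06)² = 7.7764

7.78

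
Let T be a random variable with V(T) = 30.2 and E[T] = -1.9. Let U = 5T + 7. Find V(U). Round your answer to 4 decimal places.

V(5T + 7) = (5)²·V(T) = 25·30.2 = 755

755.0000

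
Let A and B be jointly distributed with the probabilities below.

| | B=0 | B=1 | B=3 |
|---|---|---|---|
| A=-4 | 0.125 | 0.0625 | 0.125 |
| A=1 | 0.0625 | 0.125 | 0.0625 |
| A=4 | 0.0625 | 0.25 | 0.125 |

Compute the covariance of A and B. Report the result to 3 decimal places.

0.031

E[A] = 0.75,  E[B] = 1.375
E[AB] = 1.0625
Cov(A,B) = E[AB] − E[A]E[B] = 1.0625 − (0.75)(1.375) = 0.03125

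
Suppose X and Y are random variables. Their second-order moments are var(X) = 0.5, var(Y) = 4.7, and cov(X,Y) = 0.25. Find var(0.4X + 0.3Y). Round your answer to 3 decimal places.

0.563

var(0.4X + 0.3Y) = (0.4)²·var(X) + (0.3)²·var(Y) + 2·(0.4)·(0.3)·cov(X,Y)
= 0.16·0.5 + 0.09·4.7 + 0.24·0.25 = 0.563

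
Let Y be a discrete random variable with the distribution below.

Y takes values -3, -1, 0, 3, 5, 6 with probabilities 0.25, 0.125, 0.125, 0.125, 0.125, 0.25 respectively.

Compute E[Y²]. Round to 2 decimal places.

15.63

E[Y²] = (-3)²(0.25) + (-1)²(0.125) + (0)²(0.125) + (3)²(0.125) + (5)²(0.125) + (6)²(0.25) = 15.625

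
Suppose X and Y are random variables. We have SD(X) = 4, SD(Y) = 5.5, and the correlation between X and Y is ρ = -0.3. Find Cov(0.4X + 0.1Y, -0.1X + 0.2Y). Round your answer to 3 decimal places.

-0.497

V(X) = (4)² = 16;  V(Y) = (5.5)² = 30.25
Cov(X,Y) = ρ·SD(X)·SD(Y) = -0.3·4·5.5 = -6.6
Cov(0.4X + 0.1Y, -0.1X + 0.2Y) = (0.4)(-0.1)V(X) + (0.1)(0.2)V(Y) + [(0.4)(0.2) + (0.1)(-0.1)]Cov(X,Y)
= -0.04·16 + 0.02·30.25 + 0.07·-6.6 = -0.497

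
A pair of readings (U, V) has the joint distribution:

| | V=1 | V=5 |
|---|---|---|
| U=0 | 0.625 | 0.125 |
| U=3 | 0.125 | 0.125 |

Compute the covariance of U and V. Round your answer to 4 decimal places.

0.7500

E[U] = 0.75,  E[V] = 2
E[UV] = 2.25
Cov(U,V) = E[UV] − E[U]E[V] = 2.25 − (0.75)(2) = 0.75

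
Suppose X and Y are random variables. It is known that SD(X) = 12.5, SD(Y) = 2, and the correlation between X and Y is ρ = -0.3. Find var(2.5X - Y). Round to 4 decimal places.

var(X) = (12.5)² = 156.25;  var(Y) = (2)² = 4
Cov(X,Y) = ρ·SD(X)·SD(Y) = -0.3·12.5·2 = -7.5
var(2.5X - Y) = (2.5)²·var(X) + (-1)²·var(Y) + 2·(2.5)·(-1)·Cov(X,Y)
= 6.25·156.25 + 1·4 + -5·-7.5 = 1018.0625

1018.0625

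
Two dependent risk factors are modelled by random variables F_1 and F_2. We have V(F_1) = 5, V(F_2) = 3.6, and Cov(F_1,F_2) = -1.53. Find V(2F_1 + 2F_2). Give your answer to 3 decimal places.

V(2F_1 + 2F_2) = (2)²·V(F_1) + (2)²·V(F_2) + 2·(2)·(2)·Cov(F_1,F_2)
= 4·5 + 4·3.6 + 8·-1.53 = 22.16

22.160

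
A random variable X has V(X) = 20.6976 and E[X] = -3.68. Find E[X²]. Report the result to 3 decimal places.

34.240

E[X²] = V(X) + (E[X])² = 20.6976 + (-3.68)² = 34.24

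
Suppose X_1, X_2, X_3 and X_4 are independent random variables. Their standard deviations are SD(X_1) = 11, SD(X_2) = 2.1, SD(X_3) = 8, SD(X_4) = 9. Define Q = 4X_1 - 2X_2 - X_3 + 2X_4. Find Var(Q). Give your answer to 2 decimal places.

Var(X_1) = 121, Var(X_2) = 4.41, Var(X_3) = 64, Var(X_4) = 81
By independence, Var(Q) = (4)²Var(X_1) + (-2)²Var(X_2) + (-1)²Var(X_3) + (2)²Var(X_4)
= (4)²·121 + (-2)²·4.41 + (-1)²·64 + (2)²·81 = 2341.64

2341.64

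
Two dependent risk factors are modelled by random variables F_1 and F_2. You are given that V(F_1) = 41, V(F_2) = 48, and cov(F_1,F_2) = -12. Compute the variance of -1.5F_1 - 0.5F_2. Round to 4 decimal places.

86.2500

V(-1.5F_1 - 0.5F_2) = (-1.5)²·V(F_1) + (-0.5)²·V(F_2) + 2·(-1.5)·(-0.5)·cov(F_1,F_2)
= 2.25·41 + 0.25·48 + 1.5·-12 = 86.25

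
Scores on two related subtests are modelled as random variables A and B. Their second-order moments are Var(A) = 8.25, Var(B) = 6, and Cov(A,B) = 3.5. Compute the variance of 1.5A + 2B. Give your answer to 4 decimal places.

63.5625

Var(1.5A + 2B) = (1.5)²·Var(A) + (2)²·Var(B) + 2·(1.5)·(2)·Cov(A,B)
= 2.25·8.25 + 4·6 + 6·3.5 = 63.5625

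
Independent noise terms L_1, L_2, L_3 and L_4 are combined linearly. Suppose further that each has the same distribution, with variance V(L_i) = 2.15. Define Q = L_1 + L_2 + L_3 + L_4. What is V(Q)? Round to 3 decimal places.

8.600

By independence, V(Q) = (1)²V(L_1) + (1)²V(L_2) + (1)²V(L_3) + (1)²V(L_4)
= (1)²·2.15 + (1)²·2.15 + (1)²·2.15 + (1)²·2.15 = 8.6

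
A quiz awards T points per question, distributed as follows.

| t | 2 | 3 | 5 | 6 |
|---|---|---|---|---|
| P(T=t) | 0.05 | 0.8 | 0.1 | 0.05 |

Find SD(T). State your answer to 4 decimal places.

E[T] = (2)(0.05) + (3)(0.8) + (5)(0.1) + (6)(0.05) = 3.3
E[T²] = (2)²(0.05) + (3)²(0.8) + (5)²(0.1) + (6)²(0.05) = 11.7
var(T) = E[T²] − (E[T])² = 11.7 − (3.3)² = 0.81
SD(T) = √0.81 ≈ 0.9000

0.9000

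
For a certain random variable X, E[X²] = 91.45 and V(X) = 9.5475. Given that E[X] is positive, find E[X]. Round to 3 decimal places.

9.050

(E[X])² = E[X²] − V(X) = 91.45 − 9.5475 = 81.9025
E[X] = √81.9025 = 9.05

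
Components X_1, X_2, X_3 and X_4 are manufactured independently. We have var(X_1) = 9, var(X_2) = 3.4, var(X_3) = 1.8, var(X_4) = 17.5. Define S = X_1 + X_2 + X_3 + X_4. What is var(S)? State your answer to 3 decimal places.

31.700

By independence, var(S) = (1)²var(X_1) + (1)²var(X_2) + (1)²var(X_3) + (1)²var(X_4)
= (1)²·9 + (1)²·3.4 + (1)²·1.8 + (1)²·17.5 = 31.7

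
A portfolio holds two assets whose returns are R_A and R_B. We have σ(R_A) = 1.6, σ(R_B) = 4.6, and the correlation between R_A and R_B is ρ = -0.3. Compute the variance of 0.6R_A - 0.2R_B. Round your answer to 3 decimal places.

Var(R_A) = (1.6)² = 2.56;  Var(R_B) = (4.6)² = 21.16
Cov(R_A,R_B) = ρ·σ(R_A)·σ(R_B) = -0.3·1.6·4.6 = -2.208
Var(0.6R_A - 0.2R_B) = (0.6)²·Var(R_A) + (-0.2)²·Var(R_B) + 2·(0.6)·(-0.2)·Cov(R_A,R_B)
= 0.36·2.56 + 0.04·21.16 + -0.24·-2.208 = 2.29792

2.298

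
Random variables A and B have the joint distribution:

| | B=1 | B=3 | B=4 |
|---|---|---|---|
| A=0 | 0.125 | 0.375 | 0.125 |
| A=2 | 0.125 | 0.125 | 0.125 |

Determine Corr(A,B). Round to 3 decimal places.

E[A] = 0.75,  E[B] = 2.75
E[AB] = 2
cov(A,B) = E[AB] − E[A]E[B] = 2 − (0.75)(2.75) = -0.0625
Var(A) = 0.9375,  Var(B) = 1.1875
ρ = -0.0625 / √(0.9375·1.1875) ≈ -0.059

-0.059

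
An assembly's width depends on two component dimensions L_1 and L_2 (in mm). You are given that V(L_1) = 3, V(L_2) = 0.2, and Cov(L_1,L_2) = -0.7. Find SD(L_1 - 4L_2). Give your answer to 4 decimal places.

V(L_1 - 4L_2) = (1)²·V(L_1) + (-4)²·V(L_2) + 2·(1)·(-4)·Cov(L_1,L_2)
= 1·3 + 16·0.2 + -8·-0.7 = 11.8
SD(L_1 - 4L_2) = √11.8 ≈ 3.4351

3.4351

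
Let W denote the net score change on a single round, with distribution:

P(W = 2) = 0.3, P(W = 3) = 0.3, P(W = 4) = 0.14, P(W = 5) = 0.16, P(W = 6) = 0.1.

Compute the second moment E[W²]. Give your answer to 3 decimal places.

13.740

E[W²] = (2)²(0.3) + (3)²(0.3) + (4)²(0.14) + (5)²(0.16) + (6)²(0.1) = 13.74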